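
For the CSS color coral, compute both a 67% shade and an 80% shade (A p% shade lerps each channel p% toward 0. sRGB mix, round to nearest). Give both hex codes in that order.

#542A1A, #331910

CSS coral is rgb(255, 127, 80).
67% shade:
  R: 255 − 170.85 = 84.15 → 84
  G: 127 + 0.67×(0−127) = 127 − 85.09 = 41.91 → 42
  B: 80 − 53.6 = 26.4 → 26
  → #542A1A
80% shade:
  R: 255 − 204 = 51 → 51
  G: 127 − 101.6 = 25.4 → 25
  B: 80 − 64 = 16 → 16
  → #331910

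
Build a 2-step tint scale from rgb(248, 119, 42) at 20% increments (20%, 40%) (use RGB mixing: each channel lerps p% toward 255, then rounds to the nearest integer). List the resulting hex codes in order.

#F99255, #FBAD7F

20%: (248 + 1.4 = 249.4→249, 119 + 27.2 = 146.2→146, 42 + 42.6 = 84.6→85) → #F99255
40%: (248 + 2.8 = 250.8→251, 119 + 54.4 = 173.4→173, 42 + 85.2 = 127.2→127) → #FBAD7F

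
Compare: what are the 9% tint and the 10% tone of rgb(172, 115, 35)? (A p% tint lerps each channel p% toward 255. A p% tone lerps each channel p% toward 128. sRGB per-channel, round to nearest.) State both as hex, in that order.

9% tint:
  R: 172 + 7.47 = 179.47 → 179
  G: 115 + 0.09×(255−115) = 115 + 12.6 = 127.6 → 128
  B: 35 + 0.09×(255−35) = 35 + 19.8 = 54.8 → 55
  → #b38037
10% tone:
  R: 172 + 0.1×(128−172) = 172 − 4.4 = 167.6 → 168
  G: 115 + 0.1×(128−115) = 115 + 1.3 = 116.3 → 116
  B: 35 + 0.1×(128−35) = 35 + 9.3 = 44.3 → 44
  → #a8742c

#b38037, #a8742c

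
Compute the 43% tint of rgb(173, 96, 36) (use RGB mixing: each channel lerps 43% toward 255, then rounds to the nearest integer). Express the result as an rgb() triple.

Per channel, c → c + 0.43(255 − c):
  R: 173 + 35.26 = 208.26 → 208
  G: 96 + 0.43×(255−96) = 96 + 68.37 = 164.37 → 164
  B: 36 + 94.17 = 130.17 → 130

rgb(208, 164, 130)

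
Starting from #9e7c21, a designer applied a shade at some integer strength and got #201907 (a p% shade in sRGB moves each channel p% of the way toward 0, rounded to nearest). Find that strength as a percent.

80%

#9e7c21 is rgb(158, 124, 33); #201907 is rgb(32, 25, 7).
On the R channel (widest range): 32 ≈ 158 + (p/100)(0 − 158), so p ≈ 100×(32 − 158)/(0 − 158) = -12600/-158 = 79.75.
p = 80 reproduces all three channels after rounding.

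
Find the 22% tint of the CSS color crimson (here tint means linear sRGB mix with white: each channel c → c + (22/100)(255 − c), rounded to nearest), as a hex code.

CSS crimson is rgb(220, 20, 60).
Per channel, c → c + 0.22(255 − c):
  R: 220 + 7.7 = 227.7 → 228
  G: 20 + 0.22×(255−20) = 20 + 51.7 = 71.7 → 72
  B: 60 + 0.22×(255−60) = 60 + 42.9 = 102.9 → 103
rgb(228, 72, 103) = #e44867.

#e44867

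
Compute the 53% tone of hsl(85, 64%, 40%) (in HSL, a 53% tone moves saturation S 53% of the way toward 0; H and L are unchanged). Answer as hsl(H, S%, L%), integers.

S moves 53% from 64 toward 0: 64 − 33.92 = 30.08 → 30.
H and L are unchanged.

hsl(85, 30%, 40%)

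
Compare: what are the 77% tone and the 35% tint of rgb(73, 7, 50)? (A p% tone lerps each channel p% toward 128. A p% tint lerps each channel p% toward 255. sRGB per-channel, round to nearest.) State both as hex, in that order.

77% tone:
  R: 73 + 0.77×(128−73) = 73 + 42.35 = 115.35 → 115
  G: 7 + 93.17 = 100.17 → 100
  B: 50 + 60.06 = 110.06 → 110
  → #73646e
35% tint:
  R: 73 + 0.35×(255−73) = 73 + 63.7 = 136.7 → 137
  G: 7 + 0.35×(255−7) = 7 + 86.8 = 93.8 → 94
  B: 50 + 71.75 = 121.75 → 122
  → #895e7a

#73646e, #895e7a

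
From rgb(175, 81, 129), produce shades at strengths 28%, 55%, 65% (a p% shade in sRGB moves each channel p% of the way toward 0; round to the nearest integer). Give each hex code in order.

28%: (175 − 49 = 126→126, 81 − 22.68 = 58.32→58, 129 − 36.12 = 92.88→93) → #7E3A5D
55%: (175 − 96.25 = 78.75→79, 81 − 44.55 = 36.45→36, 129 − 70.95 = 58.05→58) → #4F243A
65%: (175 − 113.75 = 61.25→61, 81 − 52.65 = 28.35→28, 129 − 83.85 = 45.15→45) → #3D1C2D

#7E3A5D, #4F243A, #3D1C2D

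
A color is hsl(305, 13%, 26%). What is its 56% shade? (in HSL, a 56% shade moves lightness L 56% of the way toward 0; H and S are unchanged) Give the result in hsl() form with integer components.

L moves 56% from 26 toward 0: 26 − 14.56 = 11.44 → 11.
H and S are unchanged.

hsl(305, 13%, 11%)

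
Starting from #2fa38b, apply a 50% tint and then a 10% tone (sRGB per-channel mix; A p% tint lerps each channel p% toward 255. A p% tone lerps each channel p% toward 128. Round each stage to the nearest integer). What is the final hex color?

#2fa38b is rgb(47, 163, 139).
A 50% tint moves each channel 50% toward 255:
  R: 47 + 0.5×(255−47) = 47 + 104 = 151 → 151
  G: 163 + 0.5×(255−163) = 163 + 46 = 209 → 209
  B: 139 + 58 = 197 → 197
After the tint: rgb(151, 209, 197) = #97d1c5.
A 10% tone moves each channel 10% toward 128:
  R: 151 + 0.1×(128−151) = 151 − 2.3 = 148.7 → 149
  G: 209 + 0.1×(128−209) = 209 − 8.1 = 200.9 → 201
  B: 197 − 6.9 = 190.1 → 190
rgb(149, 201, 190) = #95c9be.

#95c9be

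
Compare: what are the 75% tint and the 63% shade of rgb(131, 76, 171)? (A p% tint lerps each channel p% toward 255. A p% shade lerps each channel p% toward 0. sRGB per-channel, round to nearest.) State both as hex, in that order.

75% tint:
  R: 131 + 93 = 224 → 224
  G: 76 + 0.75×(255−76) = 76 + 134.25 = 210.25 → 210
  B: 171 + 63 = 234 → 234
  → #e0d2ea
63% shade:
  R: 131 − 82.53 = 48.47 → 48
  G: 76 + 0.63×(0−76) = 76 − 47.88 = 28.12 → 28
  B: 171 + 0.63×(0−171) = 171 − 107.73 = 63.27 → 63
  → #301c3f

#e0d2ea, #301c3f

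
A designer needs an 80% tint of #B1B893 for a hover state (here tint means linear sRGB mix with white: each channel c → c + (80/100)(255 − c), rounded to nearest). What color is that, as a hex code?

#B1B893 is rgb(177, 184, 147).
An 80% tint moves each channel 80% toward 255:
  R: 177 + 62.4 = 239.4 → 239
  G: 184 + 0.8×(255−184) = 184 + 56.8 = 240.8 → 241
  B: 147 + 0.8×(255−147) = 147 + 86.4 = 233.4 → 233
rgb(239, 241, 233) = #EFF1E9.

#EFF1E9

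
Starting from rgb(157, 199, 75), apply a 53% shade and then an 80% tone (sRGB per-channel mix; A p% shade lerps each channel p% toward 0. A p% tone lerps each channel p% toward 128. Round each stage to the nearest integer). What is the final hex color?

#75796D

Lerp each channel 53% toward 0:
  R: 157 + 0.53×(0−157) = 157 − 83.21 = 73.79 → 74
  G: 199 + 0.53×(0−199) = 199 − 105.47 = 93.53 → 94
  B: 75 + 0.53×(0−75) = 75 − 39.75 = 35.25 → 35
After the shade: rgb(74, 94, 35) = #4A5E23.
Lerp each channel 80% toward 128:
  R: 74 + 43.2 = 117.2 → 117
  G: 94 + 0.8×(128−94) = 94 + 27.2 = 121.2 → 121
  B: 35 + 0.8×(128−35) = 35 + 74.4 = 109.4 → 109
rgb(117, 121, 109) = #75796D.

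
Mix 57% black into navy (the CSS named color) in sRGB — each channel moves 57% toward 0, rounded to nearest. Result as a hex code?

#000037

CSS navy is rgb(0, 0, 128).
A 57% shade moves each channel 57% toward 0:
  R: 0 + 0.57×(0−0) = 0 + 0 = 0 → 0
  G: 0 + 0.57×(0−0) = 0 + 0 = 0 → 0
  B: 128 + 0.57×(0−128) = 128 − 72.96 = 55.04 → 55
rgb(0, 0, 55) = #000037.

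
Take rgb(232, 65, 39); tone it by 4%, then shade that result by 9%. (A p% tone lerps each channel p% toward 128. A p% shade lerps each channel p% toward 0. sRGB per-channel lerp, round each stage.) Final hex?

#CF3E27

Lerp each channel 4% toward 128:
  R: 232 + 0.04×(128−232) = 232 − 4.16 = 227.84 → 228
  G: 65 + 2.52 = 67.52 → 68
  B: 39 + 3.56 = 42.56 → 43
After the tone: rgb(228, 68, 43) = #E4442B.
A 9% shade moves each channel 9% toward 0:
  R: 228 − 20.52 = 207.48 → 207
  G: 68 − 6.12 = 61.88 → 62
  B: 43 − 3.87 = 39.13 → 39
rgb(207, 62, 39) = #CF3E27.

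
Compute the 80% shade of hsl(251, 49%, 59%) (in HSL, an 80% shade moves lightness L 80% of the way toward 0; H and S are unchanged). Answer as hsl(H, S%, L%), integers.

hsl(251, 49%, 12%)

L moves 80% from 59 toward 0: 59 − 47.2 = 11.8 → 12.
H and S are unchanged.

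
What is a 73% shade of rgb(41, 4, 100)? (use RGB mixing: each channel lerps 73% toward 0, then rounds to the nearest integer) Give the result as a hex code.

#0B011B

Per channel, c → c + 0.73(0 − c):
  R: 41 + 0.73×(0−41) = 41 − 29.93 = 11.07 → 11
  G: 4 + 0.73×(0−4) = 4 − 2.92 = 1.08 → 1
  B: 100 − 73 = 27 → 27
rgb(11, 1, 27) = #0B011B.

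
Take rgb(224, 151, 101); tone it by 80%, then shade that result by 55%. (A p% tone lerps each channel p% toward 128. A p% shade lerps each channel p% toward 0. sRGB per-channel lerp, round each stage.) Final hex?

#423c37

An 80% tone moves each channel 80% toward 128:
  R: 224 − 76.8 = 147.2 → 147
  G: 151 + 0.8×(128−151) = 151 − 18.4 = 132.6 → 133
  B: 101 + 0.8×(128−101) = 101 + 21.6 = 122.6 → 123
After the tone: rgb(147, 133, 123) = #93857b.
Per channel, c → c + 0.55(0 − c):
  R: 147 + 0.55×(0−147) = 147 − 80.85 = 66.15 → 66
  G: 133 + 0.55×(0−133) = 133 − 73.15 = 59.85 → 60
  B: 123 + 0.55×(0−123) = 123 − 67.65 = 55.35 → 55
rgb(66, 60, 55) = #423c37.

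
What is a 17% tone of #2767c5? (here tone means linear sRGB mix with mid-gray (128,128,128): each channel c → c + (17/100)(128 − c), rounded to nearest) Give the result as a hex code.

#2767c5 is rgb(39, 103, 197).
A 17% tone moves each channel 17% toward 128:
  R: 39 + 0.17×(128−39) = 39 + 15.13 = 54.13 → 54
  G: 103 + 0.17×(128−103) = 103 + 4.25 = 107.25 → 107
  B: 197 + 0.17×(128−197) = 197 − 11.73 = 185.27 → 185
rgb(54, 107, 185) = #366bb9.

#366bb9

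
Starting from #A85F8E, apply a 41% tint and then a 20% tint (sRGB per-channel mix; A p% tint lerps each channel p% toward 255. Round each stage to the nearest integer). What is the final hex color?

#A85F8E is rgb(168, 95, 142).
A 41% tint moves each channel 41% toward 255:
  R: 168 + 35.67 = 203.67 → 204
  G: 95 + 0.41×(255−95) = 95 + 65.6 = 160.6 → 161
  B: 142 + 0.41×(255−142) = 142 + 46.33 = 188.33 → 188
After the tint: rgb(204, 161, 188) = #CCA1BC.
Lerp each channel 20% toward 255:
  R: 204 + 0.2×(255−204) = 204 + 10.2 = 214.2 → 214
  G: 161 + 0.2×(255−161) = 161 + 18.8 = 179.8 → 180
  B: 188 + 0.2×(255−188) = 188 + 13.4 = 201.4 → 201
rgb(214, 180, 201) = #D6B4C9.

#D6B4C9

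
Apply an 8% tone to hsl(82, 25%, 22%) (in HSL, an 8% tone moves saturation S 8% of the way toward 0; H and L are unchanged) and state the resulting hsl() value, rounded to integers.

hsl(82, 23%, 22%)

S moves 8% from 25 toward 0: 25 − 2 = 23 → 23.
H and L are unchanged.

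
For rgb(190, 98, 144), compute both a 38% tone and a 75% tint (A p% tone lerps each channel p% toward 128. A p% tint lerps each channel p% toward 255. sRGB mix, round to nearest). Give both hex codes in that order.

38% tone:
  R: 190 − 23.56 = 166.44 → 166
  G: 98 + 0.38×(128−98) = 98 + 11.4 = 109.4 → 109
  B: 144 + 0.38×(128−144) = 144 − 6.08 = 137.92 → 138
  → #a66d8a
75% tint:
  R: 190 + 0.75×(255−190) = 190 + 48.75 = 238.75 → 239
  G: 98 + 0.75×(255−98) = 98 + 117.75 = 215.75 → 216
  B: 144 + 0.75×(255−144) = 144 + 83.25 = 227.25 → 227
  → #efd8e3

#a66d8a, #efd8e3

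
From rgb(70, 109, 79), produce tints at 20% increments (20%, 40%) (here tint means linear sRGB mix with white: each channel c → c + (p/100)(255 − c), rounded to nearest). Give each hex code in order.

#6B8A72, #90A795

20%: (70 + 37 = 107→107, 109 + 29.2 = 138.2→138, 79 + 35.2 = 114.2→114) → #6B8A72
40%: (70 + 74 = 144→144, 109 + 58.4 = 167.4→167, 79 + 70.4 = 149.4→149) → #90A795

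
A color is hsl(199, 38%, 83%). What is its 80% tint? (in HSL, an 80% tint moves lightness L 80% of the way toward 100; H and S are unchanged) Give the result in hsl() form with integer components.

hsl(199, 38%, 97%)

L moves 80% from 83 toward 100: 83 + 13.6 = 96.6 → 97.
H and S are unchanged.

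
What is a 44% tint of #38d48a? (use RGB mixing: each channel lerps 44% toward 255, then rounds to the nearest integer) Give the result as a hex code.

#38d48a is rgb(56, 212, 138).
Lerp each channel 44% toward 255:
  R: 56 + 0.44×(255−56) = 56 + 87.56 = 143.56 → 144
  G: 212 + 0.44×(255−212) = 212 + 18.92 = 230.92 → 231
  B: 138 + 51.48 = 189.48 → 189
rgb(144, 231, 189) = #90e7bd.

#90e7bd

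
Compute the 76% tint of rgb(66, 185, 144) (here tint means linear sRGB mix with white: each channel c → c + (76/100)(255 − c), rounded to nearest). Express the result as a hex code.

Per channel, c → c + 0.76(255 − c):
  R: 66 + 0.76×(255−66) = 66 + 143.64 = 209.64 → 210
  G: 185 + 53.2 = 238.2 → 238
  B: 144 + 0.76×(255−144) = 144 + 84.36 = 228.36 → 228
rgb(210, 238, 228) = #d2eee4.

#d2eee4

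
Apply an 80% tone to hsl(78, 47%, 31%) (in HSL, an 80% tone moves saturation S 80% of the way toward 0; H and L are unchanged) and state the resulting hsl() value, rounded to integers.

hsl(78, 9%, 31%)

S moves 80% from 47 toward 0: 47 − 37.6 = 9.4 → 9.
H and L are unchanged.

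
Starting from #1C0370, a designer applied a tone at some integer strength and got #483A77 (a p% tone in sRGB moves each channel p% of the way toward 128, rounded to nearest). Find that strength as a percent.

44%

#1C0370 is rgb(28, 3, 112); #483A77 is rgb(72, 58, 119).
On the G channel (widest range): 58 ≈ 3 + (p/100)(128 − 3), so p ≈ 100×(58 − 3)/(128 − 3) = 5500/125 = 44.00.
p = 44 reproduces all three channels after rounding.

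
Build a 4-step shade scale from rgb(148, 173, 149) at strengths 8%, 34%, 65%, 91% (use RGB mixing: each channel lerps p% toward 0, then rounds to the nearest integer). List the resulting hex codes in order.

8%: (148 − 11.84 = 136.16→136, 173 − 13.84 = 159.16→159, 149 − 11.92 = 137.08→137) → #889F89
34%: (148 − 50.32 = 97.68→98, 173 − 58.82 = 114.18→114, 149 − 50.66 = 98.34→98) → #627262
65%: (148 − 96.2 = 51.8→52, 173 − 112.45 = 60.55→61, 149 − 96.85 = 52.15→52) → #343D34
91%: (148 − 134.68 = 13.32→13, 173 − 157.43 = 15.57→16, 149 − 135.59 = 13.41→13) → #0D100D

#889F89, #627262, #343D34, #0D100D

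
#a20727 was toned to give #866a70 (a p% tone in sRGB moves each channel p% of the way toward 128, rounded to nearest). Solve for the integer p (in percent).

#a20727 is rgb(162, 7, 39); #866a70 is rgb(134, 106, 112).
On the G channel (widest range): 106 ≈ 7 + (p/100)(128 − 7), so p ≈ 100×(106 − 7)/(128 − 7) = 9900/121 = 81.82.
p = 82 reproduces all three channels after rounding.

82%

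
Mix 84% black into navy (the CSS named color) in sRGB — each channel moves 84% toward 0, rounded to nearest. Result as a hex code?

#000014

CSS navy is rgb(0, 0, 128).
Lerp each channel 84% toward 0:
  R: 0 + 0.84×(0−0) = 0 + 0 = 0 → 0
  G: 0 + 0.84×(0−0) = 0 + 0 = 0 → 0
  B: 128 + 0.84×(0−128) = 128 − 107.52 = 20.48 → 20
rgb(0, 0, 20) = #000014.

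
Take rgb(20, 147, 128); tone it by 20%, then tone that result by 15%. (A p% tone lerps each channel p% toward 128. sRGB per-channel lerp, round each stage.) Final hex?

#378d80

A 20% tone moves each channel 20% toward 128:
  R: 20 + 21.6 = 41.6 → 42
  G: 147 − 3.8 = 143.2 → 143
  B: 128 + 0.2×(128−128) = 128 + 0 = 128 → 128
After the tone: rgb(42, 143, 128) = #2a8f80.
A 15% tone moves each channel 15% toward 128:
  R: 42 + 12.9 = 54.9 → 55
  G: 143 + 0.15×(128−143) = 143 − 2.25 = 140.75 → 141
  B: 128 + 0 = 128 → 128
rgb(55, 141, 128) = #378d80.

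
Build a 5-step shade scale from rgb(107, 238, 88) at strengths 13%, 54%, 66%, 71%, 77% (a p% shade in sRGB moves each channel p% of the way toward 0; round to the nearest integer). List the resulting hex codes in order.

#5dcf4d, #316d28, #24511e, #1f451a, #193714

13%: (107 − 13.91 = 93.09→93, 238 − 30.94 = 207.06→207, 88 − 11.44 = 76.56→77) → #5dcf4d
54%: (107 − 57.78 = 49.22→49, 238 − 128.52 = 109.48→109, 88 − 47.52 = 40.48→40) → #316d28
66%: (107 − 70.62 = 36.38→36, 238 − 157.08 = 80.92→81, 88 − 58.08 = 29.92→30) → #24511e
71%: (107 − 75.97 = 31.03→31, 238 − 168.98 = 69.02→69, 88 − 62.48 = 25.52→26) → #1f451a
77%: (107 − 82.39 = 24.61→25, 238 − 183.26 = 54.74→55, 88 − 67.76 = 20.24→20) → #193714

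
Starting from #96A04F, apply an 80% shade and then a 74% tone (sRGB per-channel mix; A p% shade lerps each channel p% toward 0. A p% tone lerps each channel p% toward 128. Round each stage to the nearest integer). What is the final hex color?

#676763

#96A04F is rgb(150, 160, 79).
Lerp each channel 80% toward 0:
  R: 150 + 0.8×(0−150) = 150 − 120 = 30 → 30
  G: 160 − 128 = 32 → 32
  B: 79 − 63.2 = 15.8 → 16
After the shade: rgb(30, 32, 16) = #1E2010.
Lerp each channel 74% toward 128:
  R: 30 + 72.52 = 102.52 → 103
  G: 32 + 0.74×(128−32) = 32 + 71.04 = 103.04 → 103
  B: 16 + 0.74×(128−16) = 16 + 82.88 = 98.88 → 99
rgb(103, 103, 99) = #676763.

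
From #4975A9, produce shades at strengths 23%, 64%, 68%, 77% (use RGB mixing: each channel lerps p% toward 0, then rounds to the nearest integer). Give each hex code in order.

#385A82, #1A2A3D, #172536, #111B27

#4975A9 is rgb(73, 117, 169).
23%: (73 − 16.79 = 56.21→56, 117 − 26.91 = 90.09→90, 169 − 38.87 = 130.13→130) → #385A82
64%: (73 − 46.72 = 26.28→26, 117 − 74.88 = 42.12→42, 169 − 108.16 = 60.84→61) → #1A2A3D
68%: (73 − 49.64 = 23.36→23, 117 − 79.56 = 37.44→37, 169 − 114.92 = 54.08→54) → #172536
77%: (73 − 56.21 = 16.79→17, 117 − 90.09 = 26.91→27, 169 − 130.13 = 38.87→39) → #111B27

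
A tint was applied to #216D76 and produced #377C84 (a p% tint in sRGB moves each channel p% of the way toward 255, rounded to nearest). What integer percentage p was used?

10%

#216D76 is rgb(33, 109, 118); #377C84 is rgb(55, 124, 132).
On the R channel (widest range): 55 ≈ 33 + (p/100)(255 − 33), so p ≈ 100×(55 − 33)/(255 − 33) = 2200/222 = 9.91.
p = 10 reproduces all three channels after rounding.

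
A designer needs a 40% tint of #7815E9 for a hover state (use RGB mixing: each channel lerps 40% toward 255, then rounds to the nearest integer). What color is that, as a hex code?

#AE73F2

#7815E9 is rgb(120, 21, 233).
A 40% tint moves each channel 40% toward 255:
  R: 120 + 0.4×(255−120) = 120 + 54 = 174 → 174
  G: 21 + 93.6 = 114.6 → 115
  B: 233 + 8.8 = 241.8 → 242
rgb(174, 115, 242) = #AE73F2.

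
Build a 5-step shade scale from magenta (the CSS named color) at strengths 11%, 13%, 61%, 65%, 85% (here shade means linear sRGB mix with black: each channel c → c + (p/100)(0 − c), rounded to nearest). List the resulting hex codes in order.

CSS magenta is rgb(255, 0, 255).
11%: (255 − 28.05 = 226.95→227, 0→0, 255 − 28.05 = 226.95→227) → #E300E3
13%: (255 − 33.15 = 221.85→222, 0→0, 255 − 33.15 = 221.85→222) → #DE00DE
61%: (255 − 155.55 = 99.45→99, 0→0, 255 − 155.55 = 99.45→99) → #630063
65%: (255 − 165.75 = 89.25→89, 0→0, 255 − 165.75 = 89.25→89) → #590059
85%: (255 − 216.75 = 38.25→38, 0→0, 255 − 216.75 = 38.25→38) → #260026

#E300E3, #DE00DE, #630063, #590059, #260026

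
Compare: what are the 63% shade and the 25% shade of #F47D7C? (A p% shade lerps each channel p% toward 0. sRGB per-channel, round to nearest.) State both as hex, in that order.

#F47D7C is rgb(244, 125, 124).
63% shade:
  R: 244 + 0.63×(0−244) = 244 − 153.72 = 90.28 → 90
  G: 125 + 0.63×(0−125) = 125 − 78.75 = 46.25 → 46
  B: 124 − 78.12 = 45.88 → 46
  → #5A2E2E
25% shade:
  R: 244 + 0.25×(0−244) = 244 − 61 = 183 → 183
  G: 125 − 31.25 = 93.75 → 94
  B: 124 − 31 = 93 → 93
  → #B75E5D

#5A2E2E, #B75E5D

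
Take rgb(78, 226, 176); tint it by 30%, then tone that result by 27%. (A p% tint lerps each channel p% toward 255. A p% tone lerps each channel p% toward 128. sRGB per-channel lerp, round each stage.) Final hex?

#82CEB5

A 30% tint moves each channel 30% toward 255:
  R: 78 + 53.1 = 131.1 → 131
  G: 226 + 8.7 = 234.7 → 235
  B: 176 + 23.7 = 199.7 → 200
After the tint: rgb(131, 235, 200) = #83EBC8.
Lerp each channel 27% toward 128:
  R: 131 − 0.81 = 130.19 → 130
  G: 235 + 0.27×(128−235) = 235 − 28.89 = 206.11 → 206
  B: 200 + 0.27×(128−200) = 200 − 19.44 = 180.56 → 181
rgb(130, 206, 181) = #82CEB5.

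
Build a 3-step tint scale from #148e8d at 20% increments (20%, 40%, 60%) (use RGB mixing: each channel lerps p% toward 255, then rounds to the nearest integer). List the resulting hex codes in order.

#148e8d is rgb(20, 142, 141).
20%: (20 + 47 = 67→67, 142 + 22.6 = 164.6→165, 141 + 22.8 = 163.8→164) → #43a5a4
40%: (20 + 94 = 114→114, 142 + 45.2 = 187.2→187, 141 + 45.6 = 186.6→187) → #72bbbb
60%: (20 + 141 = 161→161, 142 + 67.8 = 209.8→210, 141 + 68.4 = 209.4→209) → #a1d2d1

#43a5a4, #72bbbb, #a1d2d1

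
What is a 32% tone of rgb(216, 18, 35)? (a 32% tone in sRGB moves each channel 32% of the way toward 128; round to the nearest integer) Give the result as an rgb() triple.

Lerp each channel 32% toward 128:
  R: 216 + 0.32×(128−216) = 216 − 28.16 = 187.84 → 188
  G: 18 + 0.32×(128−18) = 18 + 35.2 = 53.2 → 53
  B: 35 + 0.32×(128−35) = 35 + 29.76 = 64.76 → 65

rgb(188, 53, 65)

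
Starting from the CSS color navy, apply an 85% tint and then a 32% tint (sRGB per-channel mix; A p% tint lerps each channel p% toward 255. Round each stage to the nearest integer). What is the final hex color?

CSS navy is rgb(0, 0, 128).
Lerp each channel 85% toward 255:
  R: 0 + 216.75 = 216.75 → 217
  G: 0 + 0.85×(255−0) = 0 + 216.75 = 216.75 → 217
  B: 128 + 0.85×(255−128) = 128 + 107.95 = 235.95 → 236
After the tint: rgb(217, 217, 236) = #D9D9EC.
Lerp each channel 32% toward 255:
  R: 217 + 12.16 = 229.16 → 229
  G: 217 + 0.32×(255−217) = 217 + 12.16 = 229.16 → 229
  B: 236 + 6.08 = 242.08 → 242
rgb(229, 229, 242) = #E5E5F2.

#E5E5F2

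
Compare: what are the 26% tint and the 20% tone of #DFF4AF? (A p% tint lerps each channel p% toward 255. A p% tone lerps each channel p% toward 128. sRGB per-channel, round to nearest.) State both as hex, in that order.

#E7F7C4, #CCDDA6

#DFF4AF is rgb(223, 244, 175).
26% tint:
  R: 223 + 0.26×(255−223) = 223 + 8.32 = 231.32 → 231
  G: 244 + 0.26×(255−244) = 244 + 2.86 = 246.86 → 247
  B: 175 + 0.26×(255−175) = 175 + 20.8 = 195.8 → 196
  → #E7F7C4
20% tone:
  R: 223 + 0.2×(128−223) = 223 − 19 = 204 → 204
  G: 244 + 0.2×(128−244) = 244 − 23.2 = 220.8 → 221
  B: 175 + 0.2×(128−175) = 175 − 9.4 = 165.6 → 166
  → #CCDDA6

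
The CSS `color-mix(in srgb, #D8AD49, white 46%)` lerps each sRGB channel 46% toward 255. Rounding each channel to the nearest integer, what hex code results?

#EAD39D

#D8AD49 is rgb(216, 173, 73).
Lerp each channel 46% toward 255:
  R: 216 + 0.46×(255−216) = 216 + 17.94 = 233.94 → 234
  G: 173 + 0.46×(255−173) = 173 + 37.72 = 210.72 → 211
  B: 73 + 0.46×(255−73) = 73 + 83.72 = 156.72 → 157
rgb(234, 211, 157) = #EAD39D.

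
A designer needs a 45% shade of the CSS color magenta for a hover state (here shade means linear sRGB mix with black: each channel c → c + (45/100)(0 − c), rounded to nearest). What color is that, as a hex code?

#8c008c

CSS magenta is rgb(255, 0, 255).
Lerp each channel 45% toward 0:
  R: 255 + 0.45×(0−255) = 255 − 114.75 = 140.25 → 140
  G: 0 + 0.45×(0−0) = 0 + 0 = 0 → 0
  B: 255 − 114.75 = 140.25 → 140
rgb(140, 0, 140) = #8c008c.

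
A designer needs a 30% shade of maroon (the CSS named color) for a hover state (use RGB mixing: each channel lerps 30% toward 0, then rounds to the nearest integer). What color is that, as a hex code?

#5a0000

CSS maroon is rgb(128, 0, 0).
A 30% shade moves each channel 30% toward 0:
  R: 128 + 0.3×(0−128) = 128 − 38.4 = 89.6 → 90
  G: 0 + 0 = 0 → 0
  B: 0 + 0.3×(0−0) = 0 + 0 = 0 → 0
rgb(90, 0, 0) = #5a0000.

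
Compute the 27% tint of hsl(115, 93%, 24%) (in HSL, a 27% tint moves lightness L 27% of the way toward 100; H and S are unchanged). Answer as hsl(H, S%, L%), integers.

L moves 27% from 24 toward 100: 24 + 20.52 = 44.52 → 45.
H and S are unchanged.

hsl(115, 93%, 45%)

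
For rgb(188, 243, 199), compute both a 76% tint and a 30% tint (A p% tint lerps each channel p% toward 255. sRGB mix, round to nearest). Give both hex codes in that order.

#EFFCF2, #D0F7D8

76% tint:
  R: 188 + 50.92 = 238.92 → 239
  G: 243 + 0.76×(255−243) = 243 + 9.12 = 252.12 → 252
  B: 199 + 42.56 = 241.56 → 242
  → #EFFCF2
30% tint:
  R: 188 + 20.1 = 208.1 → 208
  G: 243 + 3.6 = 246.6 → 247
  B: 199 + 16.8 = 215.8 → 216
  → #D0F7D8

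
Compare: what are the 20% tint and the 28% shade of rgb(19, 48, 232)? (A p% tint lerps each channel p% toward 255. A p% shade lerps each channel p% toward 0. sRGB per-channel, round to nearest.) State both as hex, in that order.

#4259ed, #0e23a7

20% tint:
  R: 19 + 0.2×(255−19) = 19 + 47.2 = 66.2 → 66
  G: 48 + 0.2×(255−48) = 48 + 41.4 = 89.4 → 89
  B: 232 + 0.2×(255−232) = 232 + 4.6 = 236.6 → 237
  → #4259ed
28% shade:
  R: 19 + 0.28×(0−19) = 19 − 5.32 = 13.68 → 14
  G: 48 + 0.28×(0−48) = 48 − 13.44 = 34.56 → 35
  B: 232 + 0.28×(0−232) = 232 − 64.96 = 167.04 → 167
  → #0e23a7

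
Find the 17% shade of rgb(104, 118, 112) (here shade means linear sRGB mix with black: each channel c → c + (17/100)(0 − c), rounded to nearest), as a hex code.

Per channel, c → c + 0.17(0 − c):
  R: 104 + 0.17×(0−104) = 104 − 17.68 = 86.32 → 86
  G: 118 − 20.06 = 97.94 → 98
  B: 112 + 0.17×(0−112) = 112 − 19.04 = 92.96 → 93
rgb(86, 98, 93) = #56625d.

#56625d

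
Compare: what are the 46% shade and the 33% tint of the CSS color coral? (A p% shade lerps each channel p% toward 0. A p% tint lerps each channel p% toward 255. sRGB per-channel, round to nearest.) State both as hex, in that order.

CSS coral is rgb(255, 127, 80).
46% shade:
  R: 255 + 0.46×(0−255) = 255 − 117.3 = 137.7 → 138
  G: 127 + 0.46×(0−127) = 127 − 58.42 = 68.58 → 69
  B: 80 + 0.46×(0−80) = 80 − 36.8 = 43.2 → 43
  → #8a452b
33% tint:
  R: 255 + 0 = 255 → 255
  G: 127 + 0.33×(255−127) = 127 + 42.24 = 169.24 → 169
  B: 80 + 0.33×(255−80) = 80 + 57.75 = 137.75 → 138
  → #ffa98a

#8a452b, #ffa98a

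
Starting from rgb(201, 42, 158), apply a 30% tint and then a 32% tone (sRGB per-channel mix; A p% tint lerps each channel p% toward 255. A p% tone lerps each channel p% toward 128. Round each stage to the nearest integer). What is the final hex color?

A 30% tint moves each channel 30% toward 255:
  R: 201 + 0.3×(255−201) = 201 + 16.2 = 217.2 → 217
  G: 42 + 0.3×(255−42) = 42 + 63.9 = 105.9 → 106
  B: 158 + 29.1 = 187.1 → 187
After the tint: rgb(217, 106, 187) = #d96abb.
A 32% tone moves each channel 32% toward 128:
  R: 217 − 28.48 = 188.52 → 189
  G: 106 + 0.32×(128−106) = 106 + 7.04 = 113.04 → 113
  B: 187 + 0.32×(128−187) = 187 − 18.88 = 168.12 → 168
rgb(189, 113, 168) = #bd71a8.

#bd71a8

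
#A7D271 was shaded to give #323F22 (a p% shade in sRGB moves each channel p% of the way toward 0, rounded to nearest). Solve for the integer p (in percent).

70%

#A7D271 is rgb(167, 210, 113); #323F22 is rgb(50, 63, 34).
On the G channel (widest range): 63 ≈ 210 + (p/100)(0 − 210), so p ≈ 100×(63 − 210)/(0 − 210) = -14700/-210 = 70.00.
p = 70 reproduces all three channels after rounding.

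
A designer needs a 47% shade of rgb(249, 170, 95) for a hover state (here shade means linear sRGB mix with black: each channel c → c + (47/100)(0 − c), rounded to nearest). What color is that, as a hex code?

#845a32

Per channel, c → c + 0.47(0 − c):
  R: 249 − 117.03 = 131.97 → 132
  G: 170 − 79.9 = 90.1 → 90
  B: 95 + 0.47×(0−95) = 95 − 44.65 = 50.35 → 50
rgb(132, 90, 50) = #845a32.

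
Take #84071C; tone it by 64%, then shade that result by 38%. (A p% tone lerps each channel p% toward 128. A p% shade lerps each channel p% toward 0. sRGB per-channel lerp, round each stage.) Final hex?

#84071C is rgb(132, 7, 28).
Per channel, c → c + 0.64(128 − c):
  R: 132 + 0.64×(128−132) = 132 − 2.56 = 129.44 → 129
  G: 7 + 0.64×(128−7) = 7 + 77.44 = 84.44 → 84
  B: 28 + 0.64×(128−28) = 28 + 64 = 92 → 92
After the tone: rgb(129, 84, 92) = #81545C.
A 38% shade moves each channel 38% toward 0:
  R: 129 + 0.38×(0−129) = 129 − 49.02 = 79.98 → 80
  G: 84 − 31.92 = 52.08 → 52
  B: 92 − 34.96 = 57.04 → 57
rgb(80, 52, 57) = #503439.

#503439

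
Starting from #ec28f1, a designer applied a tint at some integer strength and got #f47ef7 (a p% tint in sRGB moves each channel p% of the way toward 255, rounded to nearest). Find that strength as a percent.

#ec28f1 is rgb(236, 40, 241); #f47ef7 is rgb(244, 126, 247).
On the G channel (widest range): 126 ≈ 40 + (p/100)(255 − 40), so p ≈ 100×(126 − 40)/(255 − 40) = 8600/215 = 40.00.
p = 40 reproduces all three channels after rounding.

40%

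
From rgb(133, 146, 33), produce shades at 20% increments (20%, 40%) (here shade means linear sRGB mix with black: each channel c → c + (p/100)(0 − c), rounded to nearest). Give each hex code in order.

#6a751a, #505814

20%: (133 − 26.6 = 106.4→106, 146 − 29.2 = 116.8→117, 33 − 6.6 = 26.4→26) → #6a751a
40%: (133 − 53.2 = 79.8→80, 146 − 58.4 = 87.6→88, 33 − 13.2 = 19.8→20) → #505814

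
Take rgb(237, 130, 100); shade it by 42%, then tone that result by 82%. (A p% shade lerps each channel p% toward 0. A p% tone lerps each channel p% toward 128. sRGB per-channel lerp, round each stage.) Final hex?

Per channel, c → c + 0.42(0 − c):
  R: 237 − 99.54 = 137.46 → 137
  G: 130 − 54.6 = 75.4 → 75
  B: 100 + 0.42×(0−100) = 100 − 42 = 58 → 58
After the shade: rgb(137, 75, 58) = #894B3A.
Lerp each channel 82% toward 128:
  R: 137 − 7.38 = 129.62 → 130
  G: 75 + 0.82×(128−75) = 75 + 43.46 = 118.46 → 118
  B: 58 + 57.4 = 115.4 → 115
rgb(130, 118, 115) = #827673.

#827673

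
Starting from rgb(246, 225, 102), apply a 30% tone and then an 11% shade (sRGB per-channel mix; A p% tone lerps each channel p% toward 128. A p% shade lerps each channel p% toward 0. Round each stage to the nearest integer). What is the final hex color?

Lerp each channel 30% toward 128:
  R: 246 + 0.3×(128−246) = 246 − 35.4 = 210.6 → 211
  G: 225 + 0.3×(128−225) = 225 − 29.1 = 195.9 → 196
  B: 102 + 0.3×(128−102) = 102 + 7.8 = 109.8 → 110
After the tone: rgb(211, 196, 110) = #d3c46e.
Lerp each channel 11% toward 0:
  R: 211 − 23.21 = 187.79 → 188
  G: 196 − 21.56 = 174.44 → 174
  B: 110 − 12.1 = 97.9 → 98
rgb(188, 174, 98) = #bcae62.

#bcae62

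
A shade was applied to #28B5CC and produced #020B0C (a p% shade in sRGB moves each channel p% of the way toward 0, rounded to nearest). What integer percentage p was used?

94%

#28B5CC is rgb(40, 181, 204); #020B0C is rgb(2, 11, 12).
On the B channel (widest range): 12 ≈ 204 + (p/100)(0 − 204), so p ≈ 100×(12 − 204)/(0 − 204) = -19200/-204 = 94.12.
p = 94 reproduces all three channels after rounding.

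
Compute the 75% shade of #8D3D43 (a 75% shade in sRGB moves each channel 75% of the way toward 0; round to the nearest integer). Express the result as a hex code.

#8D3D43 is rgb(141, 61, 67).
Lerp each channel 75% toward 0:
  R: 141 − 105.75 = 35.25 → 35
  G: 61 − 45.75 = 15.25 → 15
  B: 67 + 0.75×(0−67) = 67 − 50.25 = 16.75 → 17
rgb(35, 15, 17) = #230F11.

#230F11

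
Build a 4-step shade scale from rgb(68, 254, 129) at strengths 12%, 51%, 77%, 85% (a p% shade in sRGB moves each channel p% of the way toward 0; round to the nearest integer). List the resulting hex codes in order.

12%: (68 − 8.16 = 59.84→60, 254 − 30.48 = 223.52→224, 129 − 15.48 = 113.52→114) → #3CE072
51%: (68 − 34.68 = 33.32→33, 254 − 129.54 = 124.46→124, 129 − 65.79 = 63.21→63) → #217C3F
77%: (68 − 52.36 = 15.64→16, 254 − 195.58 = 58.42→58, 129 − 99.33 = 29.67→30) → #103A1E
85%: (68 − 57.8 = 10.2→10, 254 − 215.9 = 38.1→38, 129 − 109.65 = 19.35→19) → #0A2613

#3CE072, #217C3F, #103A1E, #0A2613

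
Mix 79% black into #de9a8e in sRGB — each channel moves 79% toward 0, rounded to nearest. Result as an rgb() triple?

#de9a8e is rgb(222, 154, 142).
A 79% shade moves each channel 79% toward 0:
  R: 222 + 0.79×(0−222) = 222 − 175.38 = 46.62 → 47
  G: 154 − 121.66 = 32.34 → 32
  B: 142 − 112.18 = 29.82 → 30

rgb(47, 32, 30)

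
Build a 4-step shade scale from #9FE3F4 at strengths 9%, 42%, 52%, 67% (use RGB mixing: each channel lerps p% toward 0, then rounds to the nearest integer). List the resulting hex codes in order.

#91CFDE, #5C848E, #4C6D75, #344B51

#9FE3F4 is rgb(159, 227, 244).
9%: (159 − 14.31 = 144.69→145, 227 − 20.43 = 206.57→207, 244 − 21.96 = 222.04→222) → #91CFDE
42%: (159 − 66.78 = 92.22→92, 227 − 95.34 = 131.66→132, 244 − 102.48 = 141.52→142) → #5C848E
52%: (159 − 82.68 = 76.32→76, 227 − 118.04 = 108.96→109, 244 − 126.88 = 117.12→117) → #4C6D75
67%: (159 − 106.53 = 52.47→52, 227 − 152.09 = 74.91→75, 244 − 163.48 = 80.52→81) → #344B51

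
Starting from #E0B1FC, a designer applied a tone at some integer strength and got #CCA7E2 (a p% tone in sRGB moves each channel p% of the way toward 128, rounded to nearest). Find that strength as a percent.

21%

#E0B1FC is rgb(224, 177, 252); #CCA7E2 is rgb(204, 167, 226).
On the B channel (widest range): 226 ≈ 252 + (p/100)(128 − 252), so p ≈ 100×(226 − 252)/(128 − 252) = -2600/-124 = 20.97.
p = 21 reproduces all three channels after rounding.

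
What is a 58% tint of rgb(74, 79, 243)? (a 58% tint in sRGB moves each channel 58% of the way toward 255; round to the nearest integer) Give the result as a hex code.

#B3B5FA

Per channel, c → c + 0.58(255 − c):
  R: 74 + 0.58×(255−74) = 74 + 104.98 = 178.98 → 179
  G: 79 + 0.58×(255−79) = 79 + 102.08 = 181.08 → 181
  B: 243 + 0.58×(255−243) = 243 + 6.96 = 249.96 → 250
rgb(179, 181, 250) = #B3B5FA.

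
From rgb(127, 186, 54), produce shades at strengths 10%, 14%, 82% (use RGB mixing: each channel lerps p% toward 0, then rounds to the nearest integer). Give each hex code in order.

10%: (127 − 12.7 = 114.3→114, 186 − 18.6 = 167.4→167, 54 − 5.4 = 48.6→49) → #72A731
14%: (127 − 17.78 = 109.22→109, 186 − 26.04 = 159.96→160, 54 − 7.56 = 46.44→46) → #6DA02E
82%: (127 − 104.14 = 22.86→23, 186 − 152.52 = 33.48→33, 54 − 44.28 = 9.72→10) → #17210A

#72A731, #6DA02E, #17210A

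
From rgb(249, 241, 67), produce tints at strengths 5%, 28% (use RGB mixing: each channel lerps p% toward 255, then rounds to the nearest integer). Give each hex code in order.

#F9F24C, #FBF578

5%: (249→249, 241 + 0.7 = 241.7→242, 67 + 9.4 = 76.4→76) → #F9F24C
28%: (249 + 1.68 = 250.68→251, 241 + 3.92 = 244.92→245, 67 + 52.64 = 119.64→120) → #FBF578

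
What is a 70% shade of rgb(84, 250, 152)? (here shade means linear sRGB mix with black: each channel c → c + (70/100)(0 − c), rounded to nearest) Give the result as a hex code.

Per channel, c → c + 0.7(0 − c):
  R: 84 − 58.8 = 25.2 → 25
  G: 250 + 0.7×(0−250) = 250 − 175 = 75 → 75
  B: 152 − 106.4 = 45.6 → 46
rgb(25, 75, 46) = #194b2e.

#194b2e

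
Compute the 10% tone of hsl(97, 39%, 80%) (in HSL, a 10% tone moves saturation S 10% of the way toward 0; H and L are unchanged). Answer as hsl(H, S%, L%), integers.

hsl(97, 35%, 80%)

S moves 10% from 39 toward 0: 39 − 3.9 = 35.1 → 35.
H and L are unchanged.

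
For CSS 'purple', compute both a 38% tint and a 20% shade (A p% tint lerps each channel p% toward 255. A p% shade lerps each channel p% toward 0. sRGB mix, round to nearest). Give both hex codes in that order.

#b061b0, #660066

CSS purple is rgb(128, 0, 128).
38% tint:
  R: 128 + 0.38×(255−128) = 128 + 48.26 = 176.26 → 176
  G: 0 + 96.9 = 96.9 → 97
  B: 128 + 0.38×(255−128) = 128 + 48.26 = 176.26 → 176
  → #b061b0
20% shade:
  R: 128 + 0.2×(0−128) = 128 − 25.6 = 102.4 → 102
  G: 0 + 0.2×(0−0) = 0 + 0 = 0 → 0
  B: 128 − 25.6 = 102.4 → 102
  → #660066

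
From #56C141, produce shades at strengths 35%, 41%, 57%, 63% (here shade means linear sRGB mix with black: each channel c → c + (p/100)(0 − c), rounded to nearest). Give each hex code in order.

#387D2A, #337226, #25531C, #204718

#56C141 is rgb(86, 193, 65).
35%: (86 − 30.1 = 55.9→56, 193 − 67.55 = 125.45→125, 65 − 22.75 = 42.25→42) → #387D2A
41%: (86 − 35.26 = 50.74→51, 193 − 79.13 = 113.87→114, 65 − 26.65 = 38.35→38) → #337226
57%: (86 − 49.02 = 36.98→37, 193 − 110.01 = 82.99→83, 65 − 37.05 = 27.95→28) → #25531C
63%: (86 − 54.18 = 31.82→32, 193 − 121.59 = 71.41→71, 65 − 40.95 = 24.05→24) → #204718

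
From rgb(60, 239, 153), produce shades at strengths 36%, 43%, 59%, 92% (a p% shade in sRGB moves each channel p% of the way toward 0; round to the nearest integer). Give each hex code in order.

#269962, #228857, #19623F, #05130C

36%: (60 − 21.6 = 38.4→38, 239 − 86.04 = 152.96→153, 153 − 55.08 = 97.92→98) → #269962
43%: (60 − 25.8 = 34.2→34, 239 − 102.77 = 136.23→136, 153 − 65.79 = 87.21→87) → #228857
59%: (60 − 35.4 = 24.6→25, 239 − 141.01 = 97.99→98, 153 − 90.27 = 62.73→63) → #19623F
92%: (60 − 55.2 = 4.8→5, 239 − 219.88 = 19.12→19, 153 − 140.76 = 12.24→12) → #05130C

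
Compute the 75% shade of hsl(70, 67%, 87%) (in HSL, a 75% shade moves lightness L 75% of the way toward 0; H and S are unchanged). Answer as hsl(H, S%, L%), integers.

hsl(70, 67%, 22%)

L moves 75% from 87 toward 0: 87 − 65.25 = 21.75 → 22.
H and S are unchanged.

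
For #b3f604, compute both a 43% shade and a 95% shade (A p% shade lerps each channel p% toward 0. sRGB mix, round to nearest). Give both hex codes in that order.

#b3f604 is rgb(179, 246, 4).
43% shade:
  R: 179 + 0.43×(0−179) = 179 − 76.97 = 102.03 → 102
  G: 246 + 0.43×(0−246) = 246 − 105.78 = 140.22 → 140
  B: 4 + 0.43×(0−4) = 4 − 1.72 = 2.28 → 2
  → #668c02
95% shade:
  R: 179 − 170.05 = 8.95 → 9
  G: 246 − 233.7 = 12.3 → 12
  B: 4 + 0.95×(0−4) = 4 − 3.8 = 0.2 → 0
  → #090c00

#668c02, #090c00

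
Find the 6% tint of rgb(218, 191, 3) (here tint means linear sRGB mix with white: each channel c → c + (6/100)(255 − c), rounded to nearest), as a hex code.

Lerp each channel 6% toward 255:
  R: 218 + 2.22 = 220.22 → 220
  G: 191 + 3.84 = 194.84 → 195
  B: 3 + 0.06×(255−3) = 3 + 15.12 = 18.12 → 18
rgb(220, 195, 18) = #dcc312.

#dcc312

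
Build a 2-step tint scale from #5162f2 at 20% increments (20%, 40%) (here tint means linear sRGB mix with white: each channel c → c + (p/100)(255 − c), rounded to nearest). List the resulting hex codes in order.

#5162f2 is rgb(81, 98, 242).
20%: (81 + 34.8 = 115.8→116, 98 + 31.4 = 129.4→129, 242 + 2.6 = 244.6→245) → #7481f5
40%: (81 + 69.6 = 150.6→151, 98 + 62.8 = 160.8→161, 242 + 5.2 = 247.2→247) → #97a1f7

#7481f5, #97a1f7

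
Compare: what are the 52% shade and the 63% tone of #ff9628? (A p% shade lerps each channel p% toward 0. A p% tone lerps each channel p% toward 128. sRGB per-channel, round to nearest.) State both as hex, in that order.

#ff9628 is rgb(255, 150, 40).
52% shade:
  R: 255 + 0.52×(0−255) = 255 − 132.6 = 122.4 → 122
  G: 150 − 78 = 72 → 72
  B: 40 + 0.52×(0−40) = 40 − 20.8 = 19.2 → 19
  → #7a4813
63% tone:
  R: 255 + 0.63×(128−255) = 255 − 80.01 = 174.99 → 175
  G: 150 + 0.63×(128−150) = 150 − 13.86 = 136.14 → 136
  B: 40 + 0.63×(128−40) = 40 + 55.44 = 95.44 → 95
  → #af885f

#7a4813, #af885f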